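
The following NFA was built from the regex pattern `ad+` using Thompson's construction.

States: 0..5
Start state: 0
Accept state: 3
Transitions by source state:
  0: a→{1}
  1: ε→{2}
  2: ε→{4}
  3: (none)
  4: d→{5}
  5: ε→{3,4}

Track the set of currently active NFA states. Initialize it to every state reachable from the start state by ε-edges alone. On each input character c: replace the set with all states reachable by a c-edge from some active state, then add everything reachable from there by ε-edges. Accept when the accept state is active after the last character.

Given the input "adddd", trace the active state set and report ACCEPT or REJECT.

initial (ε-close {0}): {0}
'a' @ 1: {1,2,4}
'd' @ 2: {3,4,5}  ✓accept
'd' @ 3: {3,4,5}  ✓accept
'd' @ 4: {3,4,5}  ✓accept
'd' @ 5: {3,4,5}  ✓accept
final: {3,4,5}; accept 3 in set

Answer: ACCEPT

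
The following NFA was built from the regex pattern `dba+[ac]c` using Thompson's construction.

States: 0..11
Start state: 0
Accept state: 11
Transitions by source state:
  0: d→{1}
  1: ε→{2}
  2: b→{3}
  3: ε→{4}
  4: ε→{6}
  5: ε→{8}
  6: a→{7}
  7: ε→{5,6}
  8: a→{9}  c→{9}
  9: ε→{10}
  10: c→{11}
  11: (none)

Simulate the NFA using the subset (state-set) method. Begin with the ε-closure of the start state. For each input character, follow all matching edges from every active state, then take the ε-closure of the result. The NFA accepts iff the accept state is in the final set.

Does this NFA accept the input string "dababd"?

Answer: REJECT

Steps:
start: ε-closure({0}) = {0}
'd' @ 1: {1,2}
'a' @ 2: {}  — no active states
rest 'babd' ignored (set empty)
final: {}; accept 11 not in set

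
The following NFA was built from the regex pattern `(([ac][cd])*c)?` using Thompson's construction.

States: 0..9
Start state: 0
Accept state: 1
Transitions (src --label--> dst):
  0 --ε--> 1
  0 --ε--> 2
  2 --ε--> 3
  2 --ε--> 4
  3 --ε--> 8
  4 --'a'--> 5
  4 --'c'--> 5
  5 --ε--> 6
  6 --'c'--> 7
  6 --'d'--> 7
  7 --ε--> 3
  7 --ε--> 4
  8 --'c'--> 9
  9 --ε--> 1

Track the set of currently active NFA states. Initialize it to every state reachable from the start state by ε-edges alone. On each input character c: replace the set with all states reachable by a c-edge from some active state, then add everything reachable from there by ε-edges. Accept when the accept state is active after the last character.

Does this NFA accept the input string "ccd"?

Answer: REJECT

Derivation:
S₀ = ε-closure({0}) = {0,1,2,3,4,8}
'c' @ 1: {1,5,6,9}  [accepting]
'c' @ 2: {3,4,7,8}
'd' @ 3: {}  — no active states
final: {}; accept 1 not in set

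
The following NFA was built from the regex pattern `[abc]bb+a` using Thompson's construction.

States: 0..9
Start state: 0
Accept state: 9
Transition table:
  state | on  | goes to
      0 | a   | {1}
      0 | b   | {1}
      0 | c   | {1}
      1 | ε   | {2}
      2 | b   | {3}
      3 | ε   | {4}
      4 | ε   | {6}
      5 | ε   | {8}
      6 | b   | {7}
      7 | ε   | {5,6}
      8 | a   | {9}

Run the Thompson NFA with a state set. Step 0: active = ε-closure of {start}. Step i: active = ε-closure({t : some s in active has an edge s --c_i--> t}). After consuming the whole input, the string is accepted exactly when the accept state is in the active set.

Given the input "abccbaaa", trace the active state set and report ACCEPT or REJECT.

Answer: REJECT

Trace:
start: ε-closure({0}) = {0}
'a' @ 1: {1,2}
'b' @ 2: {3,4,6}
'c' @ 3: {}  — dead — no transitions
rest 'cbaaa' ignored (set empty)
end set {} — state 9 not in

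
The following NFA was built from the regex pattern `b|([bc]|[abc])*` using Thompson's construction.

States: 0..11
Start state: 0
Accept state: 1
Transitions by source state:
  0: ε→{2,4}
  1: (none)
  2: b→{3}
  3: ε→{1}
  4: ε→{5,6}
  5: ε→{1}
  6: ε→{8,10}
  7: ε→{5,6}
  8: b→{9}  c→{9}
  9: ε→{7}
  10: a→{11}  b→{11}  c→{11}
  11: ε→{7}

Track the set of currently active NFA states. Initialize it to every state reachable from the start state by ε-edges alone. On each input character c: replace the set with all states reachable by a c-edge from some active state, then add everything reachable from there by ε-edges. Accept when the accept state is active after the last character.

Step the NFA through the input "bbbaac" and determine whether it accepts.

S₀ = ε-closure({0}) = {0,1,2,4,5,6,8,10}
'b' @ 1: {1,3,5,6,7,8,9,10,11}  ✓accept
'b' @ 2: {1,5,6,7,8,9,10,11}  ✓accept
'b' @ 3: {1,5,6,7,8,9,10,11}  ✓accept
'a' @ 4: {1,5,6,7,8,10,11}  ✓accept
'a' @ 5: {1,5,6,7,8,10,11}  ✓accept
'c' @ 6: {1,5,6,7,8,9,10,11}  ✓accept
final: {1,5,6,7,8,9,10,11}; accept 1 in set

Answer: ACCEPT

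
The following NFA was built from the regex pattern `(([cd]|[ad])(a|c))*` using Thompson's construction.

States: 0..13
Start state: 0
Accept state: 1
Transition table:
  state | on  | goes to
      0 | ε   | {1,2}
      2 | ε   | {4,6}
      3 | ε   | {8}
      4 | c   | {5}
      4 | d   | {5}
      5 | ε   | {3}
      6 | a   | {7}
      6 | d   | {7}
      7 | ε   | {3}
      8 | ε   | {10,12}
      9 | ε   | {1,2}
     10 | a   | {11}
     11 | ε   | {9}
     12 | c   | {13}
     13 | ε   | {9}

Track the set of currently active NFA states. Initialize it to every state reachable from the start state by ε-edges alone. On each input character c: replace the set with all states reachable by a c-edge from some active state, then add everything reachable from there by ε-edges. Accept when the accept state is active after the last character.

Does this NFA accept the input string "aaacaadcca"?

Answer: ACCEPT

Trace:
start: ε-closure({0}) = {0,1,2,4,6}
'a' @ 1: {3,7,8,10,12}
'a' @ 2: {1,2,4,6,9,11}  (accept∈set)
'a' @ 3: {3,7,8,10,12}
'c' @ 4: {1,2,4,6,9,13}  (accept∈set)
'a' @ 5: {3,7,8,10,12}
'a' @ 6: {1,2,4,6,9,11}  (accept∈set)
'd' @ 7: {3,5,7,8,10,12}
'c' @ 8: {1,2,4,6,9,13}  (accept∈set)
'c' @ 9: {3,5,8,10,12}
'a' @ 10: {1,2,4,6,9,11}  (accept∈set)
after full input: {1,2,4,6,9,11}  (accept=1 in)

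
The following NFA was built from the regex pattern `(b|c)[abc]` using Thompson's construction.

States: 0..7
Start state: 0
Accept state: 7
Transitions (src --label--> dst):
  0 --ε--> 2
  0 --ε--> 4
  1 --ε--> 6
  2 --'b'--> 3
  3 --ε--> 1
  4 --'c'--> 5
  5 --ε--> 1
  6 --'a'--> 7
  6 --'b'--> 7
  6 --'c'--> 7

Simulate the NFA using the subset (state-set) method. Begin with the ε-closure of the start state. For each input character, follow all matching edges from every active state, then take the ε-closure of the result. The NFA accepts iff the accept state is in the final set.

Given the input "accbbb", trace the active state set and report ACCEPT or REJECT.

Answer: REJECT

Derivation:
S₀ = ε-closure({0}) = {0,2,4}
'a' @ 1: {}  — state set empty
rest 'ccbbb' ignored (set empty)
end set {} — state 7 not in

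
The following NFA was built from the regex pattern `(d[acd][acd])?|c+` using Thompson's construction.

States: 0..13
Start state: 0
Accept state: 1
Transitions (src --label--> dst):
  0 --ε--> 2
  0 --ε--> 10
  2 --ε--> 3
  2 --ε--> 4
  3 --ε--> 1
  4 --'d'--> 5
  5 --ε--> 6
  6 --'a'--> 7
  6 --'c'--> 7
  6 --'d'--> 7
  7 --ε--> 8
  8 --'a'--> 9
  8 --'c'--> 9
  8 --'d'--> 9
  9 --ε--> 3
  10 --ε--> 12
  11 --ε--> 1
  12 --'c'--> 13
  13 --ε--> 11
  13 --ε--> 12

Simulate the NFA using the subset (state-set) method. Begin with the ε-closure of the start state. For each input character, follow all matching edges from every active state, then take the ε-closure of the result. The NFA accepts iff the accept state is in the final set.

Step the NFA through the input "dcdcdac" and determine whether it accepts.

initial (ε-close {0}): {0,1,2,3,4,10,12}
'd' @ 1: {5,6}
'c' @ 2: {7,8}
'd' @ 3: {1,3,9}  (accept∈set)
'c' @ 4: {}  — no active states
rest 'dac' ignored (set empty)
final: {}; accept 1 not in set

Answer: REJECT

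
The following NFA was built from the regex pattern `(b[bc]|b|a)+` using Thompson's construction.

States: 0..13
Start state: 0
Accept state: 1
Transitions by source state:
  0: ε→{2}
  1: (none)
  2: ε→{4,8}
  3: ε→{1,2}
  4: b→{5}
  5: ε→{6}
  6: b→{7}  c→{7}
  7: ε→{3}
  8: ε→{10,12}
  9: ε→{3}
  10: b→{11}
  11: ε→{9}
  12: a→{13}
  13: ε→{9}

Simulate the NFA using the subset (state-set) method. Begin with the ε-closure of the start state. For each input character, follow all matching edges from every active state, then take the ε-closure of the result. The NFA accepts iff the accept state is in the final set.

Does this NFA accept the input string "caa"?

start: ε-closure({0}) = {0,2,4,8,10,12}
'c' @ 1: {}  — no active states
rest 'aa' ignored (set empty)
final: {}; accept 1 not in set

Answer: REJECT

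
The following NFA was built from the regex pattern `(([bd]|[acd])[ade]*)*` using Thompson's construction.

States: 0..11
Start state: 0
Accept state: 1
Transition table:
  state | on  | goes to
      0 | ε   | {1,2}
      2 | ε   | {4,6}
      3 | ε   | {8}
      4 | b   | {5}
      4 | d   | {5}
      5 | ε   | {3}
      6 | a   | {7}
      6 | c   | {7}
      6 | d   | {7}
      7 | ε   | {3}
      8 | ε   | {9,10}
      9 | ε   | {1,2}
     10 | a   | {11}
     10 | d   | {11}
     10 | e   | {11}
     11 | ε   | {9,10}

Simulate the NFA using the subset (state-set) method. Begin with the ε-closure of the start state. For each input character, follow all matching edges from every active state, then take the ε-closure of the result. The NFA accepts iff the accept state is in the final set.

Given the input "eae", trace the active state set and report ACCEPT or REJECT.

initial (ε-close {0}): {0,1,2,4,6}
'e' @ 1: {}  — state set empty
rest 'ae' ignored (set empty)
end set {} — state 1 not in

Answer: REJECT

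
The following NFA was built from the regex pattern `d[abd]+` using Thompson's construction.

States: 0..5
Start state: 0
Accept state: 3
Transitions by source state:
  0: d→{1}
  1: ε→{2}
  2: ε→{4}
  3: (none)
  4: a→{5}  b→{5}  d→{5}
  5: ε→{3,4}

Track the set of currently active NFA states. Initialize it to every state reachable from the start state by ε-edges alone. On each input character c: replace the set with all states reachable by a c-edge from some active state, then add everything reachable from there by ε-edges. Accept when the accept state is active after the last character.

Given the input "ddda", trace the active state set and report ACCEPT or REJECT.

S₀ = ε-closure({0}) = {0}
'd' @ 1: {1,2,4}
'd' @ 2: {3,4,5}  ✓accept
'd' @ 3: {3,4,5}  ✓accept
'a' @ 4: {3,4,5}  ✓accept
after full input: {3,4,5}  (accept=3 in)

Answer: ACCEPT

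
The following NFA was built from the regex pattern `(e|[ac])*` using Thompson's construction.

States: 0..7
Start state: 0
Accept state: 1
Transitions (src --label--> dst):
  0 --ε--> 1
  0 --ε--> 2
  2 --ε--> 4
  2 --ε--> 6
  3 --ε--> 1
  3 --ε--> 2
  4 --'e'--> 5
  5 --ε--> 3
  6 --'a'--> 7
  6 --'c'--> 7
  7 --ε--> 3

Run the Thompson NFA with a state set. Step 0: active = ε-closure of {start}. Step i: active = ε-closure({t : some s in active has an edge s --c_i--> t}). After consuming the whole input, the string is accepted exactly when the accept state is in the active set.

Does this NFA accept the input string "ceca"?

start: ε-closure({0}) = {0,1,2,4,6}
'c' @ 1: {1,2,3,4,6,7}  [accepting]
'e' @ 2: {1,2,3,4,5,6}  [accepting]
'c' @ 3: {1,2,3,4,6,7}  [accepting]
'a' @ 4: {1,2,3,4,6,7}  [accepting]
final: {1,2,3,4,6,7}; accept 1 in set

Answer: ACCEPT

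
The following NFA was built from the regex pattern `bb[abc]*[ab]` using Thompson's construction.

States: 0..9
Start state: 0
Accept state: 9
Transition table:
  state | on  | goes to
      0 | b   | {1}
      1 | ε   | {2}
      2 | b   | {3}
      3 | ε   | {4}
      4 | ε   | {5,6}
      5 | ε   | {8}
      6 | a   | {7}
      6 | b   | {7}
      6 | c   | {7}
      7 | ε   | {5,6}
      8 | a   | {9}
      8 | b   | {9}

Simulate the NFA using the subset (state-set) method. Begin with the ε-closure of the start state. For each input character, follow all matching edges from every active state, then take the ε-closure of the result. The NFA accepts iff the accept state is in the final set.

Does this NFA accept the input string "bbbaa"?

start: ε-closure({0}) = {0}
'b' @ 1: {1,2}
'b' @ 2: {3,4,5,6,8}
'b' @ 3: {5,6,7,8,9}  [accepting]
'a' @ 4: {5,6,7,8,9}  [accepting]
'a' @ 5: {5,6,7,8,9}  [accepting]
end set {5,6,7,8,9} — state 9 in

Answer: ACCEPT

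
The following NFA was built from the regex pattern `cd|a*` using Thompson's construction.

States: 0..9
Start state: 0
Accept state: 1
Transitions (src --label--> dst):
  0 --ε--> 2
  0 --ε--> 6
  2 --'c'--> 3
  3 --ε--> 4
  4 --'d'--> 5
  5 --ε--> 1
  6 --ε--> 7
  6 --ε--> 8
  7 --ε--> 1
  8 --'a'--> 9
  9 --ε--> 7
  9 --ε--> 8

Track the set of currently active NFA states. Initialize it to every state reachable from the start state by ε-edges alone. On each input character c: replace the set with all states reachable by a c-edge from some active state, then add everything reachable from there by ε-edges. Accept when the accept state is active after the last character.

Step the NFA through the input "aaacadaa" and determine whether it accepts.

Answer: REJECT

Trace:
start: ε-closure({0}) = {0,1,2,6,7,8}
'a' @ 1: {1,7,8,9}  ✓accept
'a' @ 2: {1,7,8,9}  ✓accept
'a' @ 3: {1,7,8,9}  ✓accept
'c' @ 4: {}  — dead — no transitions
rest 'adaa' ignored (set empty)
after full input: {}  (accept=1 not in)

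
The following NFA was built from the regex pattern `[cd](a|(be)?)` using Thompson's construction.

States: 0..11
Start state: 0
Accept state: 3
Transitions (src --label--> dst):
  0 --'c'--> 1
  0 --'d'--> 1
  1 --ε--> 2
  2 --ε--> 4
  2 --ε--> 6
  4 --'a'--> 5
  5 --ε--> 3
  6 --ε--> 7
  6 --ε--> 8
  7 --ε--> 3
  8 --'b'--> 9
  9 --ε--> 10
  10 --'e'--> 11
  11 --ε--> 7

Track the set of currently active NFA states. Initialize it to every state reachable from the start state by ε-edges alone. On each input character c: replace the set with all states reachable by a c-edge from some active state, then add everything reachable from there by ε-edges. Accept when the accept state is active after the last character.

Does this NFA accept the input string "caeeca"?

start: ε-closure({0}) = {0}
'c' @ 1: {1,2,3,4,6,7,8}  (accept∈set)
'a' @ 2: {3,5}  (accept∈set)
'e' @ 3: {}  — dead — no transitions
rest 'eca' ignored (set empty)
end set {} — state 3 not in

Answer: REJECT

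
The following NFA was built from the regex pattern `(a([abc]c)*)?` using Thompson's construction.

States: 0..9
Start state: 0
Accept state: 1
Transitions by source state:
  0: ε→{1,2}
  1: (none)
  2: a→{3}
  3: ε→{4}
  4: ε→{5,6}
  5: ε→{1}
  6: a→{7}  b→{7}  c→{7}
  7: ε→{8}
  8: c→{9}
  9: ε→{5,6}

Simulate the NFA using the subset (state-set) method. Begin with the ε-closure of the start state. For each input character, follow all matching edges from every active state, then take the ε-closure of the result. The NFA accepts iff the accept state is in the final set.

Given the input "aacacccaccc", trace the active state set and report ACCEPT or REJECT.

Answer: ACCEPT

Derivation:
initial (ε-close {0}): {0,1,2}
'a' @ 1: {1,3,4,5,6}  [accepting]
'a' @ 2: {7,8}
'c' @ 3: {1,5,6,9}  [accepting]
'a' @ 4: {7,8}
'c' @ 5: {1,5,6,9}  [accepting]
'c' @ 6: {7,8}
'c' @ 7: {1,5,6,9}  [accepting]
'a' @ 8: {7,8}
'c' @ 9: {1,5,6,9}  [accepting]
'c' @ 10: {7,8}
'c' @ 11: {1,5,6,9}  [accepting]
end set {1,5,6,9} — state 1 in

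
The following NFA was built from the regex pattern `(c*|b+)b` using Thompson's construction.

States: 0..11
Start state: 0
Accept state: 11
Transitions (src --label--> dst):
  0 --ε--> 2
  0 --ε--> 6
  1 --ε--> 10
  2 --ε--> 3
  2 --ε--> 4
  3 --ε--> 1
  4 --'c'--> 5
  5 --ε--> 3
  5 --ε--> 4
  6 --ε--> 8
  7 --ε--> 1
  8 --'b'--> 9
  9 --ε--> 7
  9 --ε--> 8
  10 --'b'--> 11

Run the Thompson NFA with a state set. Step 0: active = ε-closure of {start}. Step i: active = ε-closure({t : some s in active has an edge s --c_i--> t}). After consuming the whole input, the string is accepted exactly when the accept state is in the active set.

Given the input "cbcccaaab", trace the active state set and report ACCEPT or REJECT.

Answer: REJECT

Steps:
start: ε-closure({0}) = {0,1,2,3,4,6,8,10}
'c' @ 1: {1,3,4,5,10}
'b' @ 2: {11}  [accepting]
'c' @ 3: {}  — dead — no transitions
rest 'ccaaab' ignored (set empty)
after full input: {}  (accept=11 not in)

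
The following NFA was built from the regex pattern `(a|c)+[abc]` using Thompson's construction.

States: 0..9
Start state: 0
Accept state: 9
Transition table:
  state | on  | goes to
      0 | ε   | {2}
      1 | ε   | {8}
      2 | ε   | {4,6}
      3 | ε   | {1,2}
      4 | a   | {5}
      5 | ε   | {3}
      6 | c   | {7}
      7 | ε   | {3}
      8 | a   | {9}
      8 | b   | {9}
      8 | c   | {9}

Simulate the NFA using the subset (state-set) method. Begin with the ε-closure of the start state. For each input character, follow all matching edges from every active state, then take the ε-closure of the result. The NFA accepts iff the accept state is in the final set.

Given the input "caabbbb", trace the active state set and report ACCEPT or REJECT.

Answer: REJECT

Derivation:
initial (ε-close {0}): {0,2,4,6}
'c' @ 1: {1,2,3,4,6,7,8}
'a' @ 2: {1,2,3,4,5,6,8,9}  (accept∈set)
'a' @ 3: {1,2,3,4,5,6,8,9}  (accept∈set)
'b' @ 4: {9}  (accept∈set)
'b' @ 5: {}  — no active states
rest 'bb' ignored (set empty)
final: {}; accept 9 not in set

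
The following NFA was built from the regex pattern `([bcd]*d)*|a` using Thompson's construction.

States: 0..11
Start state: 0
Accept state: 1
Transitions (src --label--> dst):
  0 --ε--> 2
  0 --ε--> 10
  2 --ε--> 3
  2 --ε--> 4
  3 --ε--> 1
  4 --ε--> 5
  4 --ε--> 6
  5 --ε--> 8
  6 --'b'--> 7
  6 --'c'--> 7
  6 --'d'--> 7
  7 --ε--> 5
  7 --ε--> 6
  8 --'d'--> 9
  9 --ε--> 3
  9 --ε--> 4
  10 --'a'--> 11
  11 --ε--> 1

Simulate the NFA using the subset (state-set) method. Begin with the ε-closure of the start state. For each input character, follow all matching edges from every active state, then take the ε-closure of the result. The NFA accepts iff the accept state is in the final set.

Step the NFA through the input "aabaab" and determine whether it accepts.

Answer: REJECT

Derivation:
S₀ = ε-closure({0}) = {0,1,2,3,4,5,6,8,10}
'a' @ 1: {1,11}  [accepting]
'a' @ 2: {}  — no active states
rest 'baab' ignored (set empty)
end set {} — state 1 not in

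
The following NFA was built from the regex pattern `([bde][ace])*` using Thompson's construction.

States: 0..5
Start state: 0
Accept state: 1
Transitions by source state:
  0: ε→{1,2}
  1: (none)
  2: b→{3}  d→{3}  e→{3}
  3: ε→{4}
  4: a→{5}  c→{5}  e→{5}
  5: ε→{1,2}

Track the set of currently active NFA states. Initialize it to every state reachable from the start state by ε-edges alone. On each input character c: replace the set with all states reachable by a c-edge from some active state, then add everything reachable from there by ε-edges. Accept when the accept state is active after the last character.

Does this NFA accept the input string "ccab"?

S₀ = ε-closure({0}) = {0,1,2}
'c' @ 1: {}  — no active states
rest 'cab' ignored (set empty)
after full input: {}  (accept=1 not in)

Answer: REJECT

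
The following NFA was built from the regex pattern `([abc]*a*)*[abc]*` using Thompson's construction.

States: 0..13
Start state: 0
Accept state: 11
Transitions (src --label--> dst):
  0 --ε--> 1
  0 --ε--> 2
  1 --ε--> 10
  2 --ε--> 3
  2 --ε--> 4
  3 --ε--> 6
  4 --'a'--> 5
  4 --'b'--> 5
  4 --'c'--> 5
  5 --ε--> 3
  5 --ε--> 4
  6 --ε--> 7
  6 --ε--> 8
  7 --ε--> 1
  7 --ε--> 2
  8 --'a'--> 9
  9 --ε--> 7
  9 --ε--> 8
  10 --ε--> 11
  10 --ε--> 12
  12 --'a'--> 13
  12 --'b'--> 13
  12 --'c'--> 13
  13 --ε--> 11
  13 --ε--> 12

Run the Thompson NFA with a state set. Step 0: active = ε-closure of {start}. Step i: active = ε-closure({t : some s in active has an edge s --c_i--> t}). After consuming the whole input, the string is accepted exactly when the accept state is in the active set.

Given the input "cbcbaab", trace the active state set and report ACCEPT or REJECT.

Answer: ACCEPT

Trace:
initial (ε-close {0}): {0,1,2,3,4,6,7,8,10,11,12}
'c' @ 1: {1,2,3,4,5,6,7,8,10,11,12,13}  (accept∈set)
'b' @ 2: {1,2,3,4,5,6,7,8,10,11,12,13}  (accept∈set)
'c' @ 3: {1,2,3,4,5,6,7,8,10,11,12,13}  (accept∈set)
'b' @ 4: {1,2,3,4,5,6,7,8,10,11,12,13}  (accept∈set)
'a' @ 5: {1,2,3,4,5,6,7,8,9,10,11,12,13}  (accept∈set)
'a' @ 6: {1,2,3,4,5,6,7,8,9,10,11,12,13}  (accept∈set)
'b' @ 7: {1,2,3,4,5,6,7,8,10,11,12,13}  (accept∈set)
final: {1,2,3,4,5,6,7,8,10,11,12,13}; accept 11 in set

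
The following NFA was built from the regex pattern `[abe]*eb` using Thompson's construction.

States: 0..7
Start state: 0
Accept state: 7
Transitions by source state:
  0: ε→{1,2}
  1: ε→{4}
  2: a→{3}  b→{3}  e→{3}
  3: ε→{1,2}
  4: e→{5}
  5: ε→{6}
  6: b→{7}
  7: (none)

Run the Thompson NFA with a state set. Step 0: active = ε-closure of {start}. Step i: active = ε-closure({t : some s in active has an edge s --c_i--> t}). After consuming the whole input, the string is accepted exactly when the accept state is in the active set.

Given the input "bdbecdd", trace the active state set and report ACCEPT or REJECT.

Answer: REJECT

Steps:
S₀ = ε-closure({0}) = {0,1,2,4}
'b' @ 1: {1,2,3,4}
'd' @ 2: {}  — no active states
rest 'becdd' ignored (set empty)
after full input: {}  (accept=7 not in)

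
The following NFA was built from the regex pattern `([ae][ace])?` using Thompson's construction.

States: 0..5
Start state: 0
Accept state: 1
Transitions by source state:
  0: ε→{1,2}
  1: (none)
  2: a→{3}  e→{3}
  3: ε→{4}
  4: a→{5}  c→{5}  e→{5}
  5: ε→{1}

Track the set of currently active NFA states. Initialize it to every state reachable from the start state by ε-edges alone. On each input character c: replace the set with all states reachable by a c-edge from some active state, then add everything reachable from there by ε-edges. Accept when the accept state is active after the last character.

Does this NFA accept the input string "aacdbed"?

initial (ε-close {0}): {0,1,2}
'a' @ 1: {3,4}
'a' @ 2: {1,5}  [accepting]
'c' @ 3: {}  — no active states
rest 'dbed' ignored (set empty)
after full input: {}  (accept=1 not in)

Answer: REJECT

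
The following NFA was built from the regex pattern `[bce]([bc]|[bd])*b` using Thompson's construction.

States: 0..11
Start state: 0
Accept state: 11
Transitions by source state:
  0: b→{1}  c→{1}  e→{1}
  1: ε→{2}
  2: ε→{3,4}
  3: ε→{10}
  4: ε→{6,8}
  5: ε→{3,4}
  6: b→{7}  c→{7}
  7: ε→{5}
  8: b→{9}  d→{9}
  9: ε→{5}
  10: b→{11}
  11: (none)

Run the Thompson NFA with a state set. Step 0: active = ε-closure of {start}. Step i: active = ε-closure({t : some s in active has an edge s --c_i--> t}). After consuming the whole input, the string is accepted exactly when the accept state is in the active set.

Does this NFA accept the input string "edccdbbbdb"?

S₀ = ε-closure({0}) = {0}
'e' @ 1: {1,2,3,4,6,8,10}
'd' @ 2: {3,4,5,6,8,9,10}
'c' @ 3: {3,4,5,6,7,8,10}
'c' @ 4: {3,4,5,6,7,8,10}
'd' @ 5: {3,4,5,6,8,9,10}
'b' @ 6: {3,4,5,6,7,8,9,10,11}  [accepting]
'b' @ 7: {3,4,5,6,7,8,9,10,11}  [accepting]
'b' @ 8: {3,4,5,6,7,8,9,10,11}  [accepting]
'd' @ 9: {3,4,5,6,8,9,10}
'b' @ 10: {3,4,5,6,7,8,9,10,11}  [accepting]
end set {3,4,5,6,7,8,9,10,11} — state 11 in

Answer: ACCEPT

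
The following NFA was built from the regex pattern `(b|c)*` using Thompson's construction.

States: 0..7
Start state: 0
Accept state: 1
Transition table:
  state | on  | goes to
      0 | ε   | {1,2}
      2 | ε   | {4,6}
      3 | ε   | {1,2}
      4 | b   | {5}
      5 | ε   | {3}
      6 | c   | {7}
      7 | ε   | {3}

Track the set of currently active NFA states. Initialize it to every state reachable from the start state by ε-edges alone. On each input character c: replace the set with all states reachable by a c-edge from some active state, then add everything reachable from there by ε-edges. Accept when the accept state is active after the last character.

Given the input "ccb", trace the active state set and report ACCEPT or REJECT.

Answer: ACCEPT

Derivation:
S₀ = ε-closure({0}) = {0,1,2,4,6}
'c' @ 1: {1,2,3,4,6,7}  [accepting]
'c' @ 2: {1,2,3,4,6,7}  [accepting]
'b' @ 3: {1,2,3,4,5,6}  [accepting]
after full input: {1,2,3,4,5,6}  (accept=1 in)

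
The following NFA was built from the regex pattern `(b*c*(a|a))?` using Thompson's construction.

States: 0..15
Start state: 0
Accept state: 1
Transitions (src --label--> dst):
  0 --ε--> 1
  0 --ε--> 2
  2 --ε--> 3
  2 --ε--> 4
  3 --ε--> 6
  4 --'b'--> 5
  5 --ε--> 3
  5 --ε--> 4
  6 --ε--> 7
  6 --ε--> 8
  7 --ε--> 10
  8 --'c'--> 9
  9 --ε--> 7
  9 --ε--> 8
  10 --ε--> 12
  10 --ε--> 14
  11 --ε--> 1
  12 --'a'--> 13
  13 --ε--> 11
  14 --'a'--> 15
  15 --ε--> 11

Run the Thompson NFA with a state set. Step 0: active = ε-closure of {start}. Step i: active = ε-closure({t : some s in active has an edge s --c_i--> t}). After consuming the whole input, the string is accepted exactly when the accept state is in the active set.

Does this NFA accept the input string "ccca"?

Answer: ACCEPT

Derivation:
start: ε-closure({0}) = {0,1,2,3,4,6,7,8,10,12,14}
'c' @ 1: {7,8,9,10,12,14}
'c' @ 2: {7,8,9,10,12,14}
'c' @ 3: {7,8,9,10,12,14}
'a' @ 4: {1,11,13,15}  ✓accept
end set {1,11,13,15} — state 1 in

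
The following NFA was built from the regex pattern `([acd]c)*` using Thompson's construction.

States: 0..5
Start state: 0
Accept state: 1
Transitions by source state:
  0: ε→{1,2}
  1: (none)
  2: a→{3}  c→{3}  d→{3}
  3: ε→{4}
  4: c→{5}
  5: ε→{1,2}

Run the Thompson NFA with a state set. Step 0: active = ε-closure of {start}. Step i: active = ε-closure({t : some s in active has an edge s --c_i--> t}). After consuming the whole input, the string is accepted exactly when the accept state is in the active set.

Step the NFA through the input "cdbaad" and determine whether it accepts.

Answer: REJECT

Steps:
start: ε-closure({0}) = {0,1,2}
'c' @ 1: {3,4}
'd' @ 2: {}  — no active states
rest 'baad' ignored (set empty)
end set {} — state 1 not in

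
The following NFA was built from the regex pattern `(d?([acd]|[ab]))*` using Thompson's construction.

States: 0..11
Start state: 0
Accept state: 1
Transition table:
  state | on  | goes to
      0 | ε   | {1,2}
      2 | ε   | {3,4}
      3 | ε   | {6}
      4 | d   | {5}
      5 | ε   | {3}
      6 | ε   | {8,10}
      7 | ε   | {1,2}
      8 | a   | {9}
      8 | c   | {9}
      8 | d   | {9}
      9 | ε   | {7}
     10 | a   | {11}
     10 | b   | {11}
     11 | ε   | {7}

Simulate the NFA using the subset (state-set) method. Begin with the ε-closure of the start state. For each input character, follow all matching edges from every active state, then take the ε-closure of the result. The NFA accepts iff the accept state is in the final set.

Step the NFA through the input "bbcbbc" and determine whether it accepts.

initial (ε-close {0}): {0,1,2,3,4,6,8,10}
'b' @ 1: {1,2,3,4,6,7,8,10,11}  (accept∈set)
'b' @ 2: {1,2,3,4,6,7,8,10,11}  (accept∈set)
'c' @ 3: {1,2,3,4,6,7,8,9,10}  (accept∈set)
'b' @ 4: {1,2,3,4,6,7,8,10,11}  (accept∈set)
'b' @ 5: {1,2,3,4,6,7,8,10,11}  (accept∈set)
'c' @ 6: {1,2,3,4,6,7,8,9,10}  (accept∈set)
end set {1,2,3,4,6,7,8,9,10} — state 1 in

Answer: ACCEPT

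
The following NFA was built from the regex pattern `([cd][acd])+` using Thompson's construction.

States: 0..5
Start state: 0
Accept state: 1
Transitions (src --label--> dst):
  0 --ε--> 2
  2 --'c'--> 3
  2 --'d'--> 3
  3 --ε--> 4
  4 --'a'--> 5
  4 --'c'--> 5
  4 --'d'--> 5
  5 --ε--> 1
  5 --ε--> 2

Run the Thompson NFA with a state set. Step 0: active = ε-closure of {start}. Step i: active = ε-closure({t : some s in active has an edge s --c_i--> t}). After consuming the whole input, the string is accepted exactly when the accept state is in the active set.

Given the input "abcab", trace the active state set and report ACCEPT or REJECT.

start: ε-closure({0}) = {0,2}
'a' @ 1: {}  — no active states
rest 'bcab' ignored (set empty)
end set {} — state 1 not in

Answer: REJECT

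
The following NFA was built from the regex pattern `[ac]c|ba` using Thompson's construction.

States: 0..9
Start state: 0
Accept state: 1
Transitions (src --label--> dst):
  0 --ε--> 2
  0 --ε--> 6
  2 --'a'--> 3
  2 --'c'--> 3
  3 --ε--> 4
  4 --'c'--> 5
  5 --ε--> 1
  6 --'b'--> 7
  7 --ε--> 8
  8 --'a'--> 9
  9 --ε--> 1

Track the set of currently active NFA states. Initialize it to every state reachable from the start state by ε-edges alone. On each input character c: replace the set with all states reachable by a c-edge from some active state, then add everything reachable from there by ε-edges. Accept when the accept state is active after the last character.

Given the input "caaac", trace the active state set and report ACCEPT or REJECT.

start: ε-closure({0}) = {0,2,6}
'c' @ 1: {3,4}
'a' @ 2: {}  — state set empty
rest 'aac' ignored (set empty)
end set {} — state 1 not in

Answer: REJECT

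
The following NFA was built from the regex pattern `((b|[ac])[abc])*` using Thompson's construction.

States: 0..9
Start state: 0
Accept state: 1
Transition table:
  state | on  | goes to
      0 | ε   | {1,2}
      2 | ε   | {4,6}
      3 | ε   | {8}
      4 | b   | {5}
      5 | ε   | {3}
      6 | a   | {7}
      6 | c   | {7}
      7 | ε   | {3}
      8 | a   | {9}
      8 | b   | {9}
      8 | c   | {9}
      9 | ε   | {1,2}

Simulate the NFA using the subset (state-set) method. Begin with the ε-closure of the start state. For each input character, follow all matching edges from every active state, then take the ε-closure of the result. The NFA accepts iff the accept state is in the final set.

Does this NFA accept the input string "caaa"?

Answer: ACCEPT

Steps:
initial (ε-close {0}): {0,1,2,4,6}
'c' @ 1: {3,7,8}
'a' @ 2: {1,2,4,6,9}  (accept∈set)
'a' @ 3: {3,7,8}
'a' @ 4: {1,2,4,6,9}  (accept∈set)
end set {1,2,4,6,9} — state 1 in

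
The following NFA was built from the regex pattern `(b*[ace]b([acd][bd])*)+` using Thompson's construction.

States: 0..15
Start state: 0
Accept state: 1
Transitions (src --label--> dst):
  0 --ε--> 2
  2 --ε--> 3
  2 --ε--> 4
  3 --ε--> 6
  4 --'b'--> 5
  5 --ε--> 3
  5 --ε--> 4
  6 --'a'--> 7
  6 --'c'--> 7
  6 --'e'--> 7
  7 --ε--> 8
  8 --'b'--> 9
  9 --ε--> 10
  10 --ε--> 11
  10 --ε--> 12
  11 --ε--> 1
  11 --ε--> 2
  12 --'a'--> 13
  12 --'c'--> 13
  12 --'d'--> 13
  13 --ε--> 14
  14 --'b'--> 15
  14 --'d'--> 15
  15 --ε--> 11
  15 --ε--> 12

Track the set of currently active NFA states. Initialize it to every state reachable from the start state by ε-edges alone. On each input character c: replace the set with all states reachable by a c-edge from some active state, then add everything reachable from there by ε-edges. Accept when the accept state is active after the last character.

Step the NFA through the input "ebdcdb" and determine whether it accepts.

Answer: REJECT

Steps:
initial (ε-close {0}): {0,2,3,4,6}
'e' @ 1: {7,8}
'b' @ 2: {1,2,3,4,6,9,10,11,12}  (accept∈set)
'd' @ 3: {13,14}
'c' @ 4: {}  — dead — no transitions
rest 'db' ignored (set empty)
end set {} — state 1 not in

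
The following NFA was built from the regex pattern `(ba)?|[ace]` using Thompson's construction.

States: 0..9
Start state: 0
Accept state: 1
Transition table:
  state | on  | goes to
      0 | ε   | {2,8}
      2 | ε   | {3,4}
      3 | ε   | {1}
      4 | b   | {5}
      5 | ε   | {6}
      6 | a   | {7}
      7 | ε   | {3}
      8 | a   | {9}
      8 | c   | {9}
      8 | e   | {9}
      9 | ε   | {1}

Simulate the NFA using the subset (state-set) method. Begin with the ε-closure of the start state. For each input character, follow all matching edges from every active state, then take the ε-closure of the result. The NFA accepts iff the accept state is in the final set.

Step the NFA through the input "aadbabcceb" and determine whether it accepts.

initial (ε-close {0}): {0,1,2,3,4,8}
'a' @ 1: {1,9}  [accepting]
'a' @ 2: {}  — no active states
rest 'dbabcceb' ignored (set empty)
after full input: {}  (accept=1 not in)

Answer: REJECT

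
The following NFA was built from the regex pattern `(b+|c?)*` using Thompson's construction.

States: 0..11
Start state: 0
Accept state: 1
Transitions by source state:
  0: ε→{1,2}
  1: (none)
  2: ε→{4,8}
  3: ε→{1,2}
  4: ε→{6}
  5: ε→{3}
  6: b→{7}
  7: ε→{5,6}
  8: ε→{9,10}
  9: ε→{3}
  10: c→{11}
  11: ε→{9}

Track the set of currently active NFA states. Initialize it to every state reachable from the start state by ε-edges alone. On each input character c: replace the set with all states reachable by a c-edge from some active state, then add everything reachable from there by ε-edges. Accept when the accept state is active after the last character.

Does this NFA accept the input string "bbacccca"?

initial (ε-close {0}): {0,1,2,3,4,6,8,9,10}
'b' @ 1: {1,2,3,4,5,6,7,8,9,10}  [accepting]
'b' @ 2: {1,2,3,4,5,6,7,8,9,10}  [accepting]
'a' @ 3: {}  — no active states
rest 'cccca' ignored (set empty)
final: {}; accept 1 not in set

Answer: REJECT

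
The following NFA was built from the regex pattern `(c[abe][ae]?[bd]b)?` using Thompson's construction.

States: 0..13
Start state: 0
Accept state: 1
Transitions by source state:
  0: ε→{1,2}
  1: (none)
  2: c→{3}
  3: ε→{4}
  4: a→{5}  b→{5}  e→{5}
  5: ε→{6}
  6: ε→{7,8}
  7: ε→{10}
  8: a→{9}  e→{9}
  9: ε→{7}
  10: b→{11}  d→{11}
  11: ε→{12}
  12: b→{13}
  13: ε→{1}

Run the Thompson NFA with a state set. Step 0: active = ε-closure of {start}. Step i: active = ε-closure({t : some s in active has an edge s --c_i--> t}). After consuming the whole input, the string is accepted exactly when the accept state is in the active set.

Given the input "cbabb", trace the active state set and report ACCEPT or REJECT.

Answer: ACCEPT

Derivation:
initial (ε-close {0}): {0,1,2}
'c' @ 1: {3,4}
'b' @ 2: {5,6,7,8,10}
'a' @ 3: {7,9,10}
'b' @ 4: {11,12}
'b' @ 5: {1,13}  ✓accept
end set {1,13} — state 1 in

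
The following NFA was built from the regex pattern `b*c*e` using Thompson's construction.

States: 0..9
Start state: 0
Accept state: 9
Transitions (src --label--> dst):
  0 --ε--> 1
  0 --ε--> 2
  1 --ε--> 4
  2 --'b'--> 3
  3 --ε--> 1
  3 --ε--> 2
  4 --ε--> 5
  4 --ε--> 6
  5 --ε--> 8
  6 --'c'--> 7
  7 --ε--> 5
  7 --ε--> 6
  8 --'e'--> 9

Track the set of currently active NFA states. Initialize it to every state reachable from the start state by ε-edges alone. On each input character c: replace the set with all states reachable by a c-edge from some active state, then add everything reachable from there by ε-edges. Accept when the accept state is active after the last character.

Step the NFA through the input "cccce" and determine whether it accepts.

S₀ = ε-closure({0}) = {0,1,2,4,5,6,8}
'c' @ 1: {5,6,7,8}
'c' @ 2: {5,6,7,8}
'c' @ 3: {5,6,7,8}
'c' @ 4: {5,6,7,8}
'e' @ 5: {9}  ✓accept
final: {9}; accept 9 in set

Answer: ACCEPT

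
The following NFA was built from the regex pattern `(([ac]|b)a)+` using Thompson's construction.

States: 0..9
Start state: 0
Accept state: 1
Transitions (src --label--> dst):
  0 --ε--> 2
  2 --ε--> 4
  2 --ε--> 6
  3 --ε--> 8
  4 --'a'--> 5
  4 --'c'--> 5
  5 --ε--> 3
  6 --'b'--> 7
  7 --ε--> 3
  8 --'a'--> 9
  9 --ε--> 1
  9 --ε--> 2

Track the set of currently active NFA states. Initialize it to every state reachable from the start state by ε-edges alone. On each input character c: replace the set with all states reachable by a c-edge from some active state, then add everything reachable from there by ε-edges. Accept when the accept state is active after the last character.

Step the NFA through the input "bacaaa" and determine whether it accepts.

start: ε-closure({0}) = {0,2,4,6}
'b' @ 1: {3,7,8}
'a' @ 2: {1,2,4,6,9}  [accepting]
'c' @ 3: {3,5,8}
'a' @ 4: {1,2,4,6,9}  [accepting]
'a' @ 5: {3,5,8}
'a' @ 6: {1,2,4,6,9}  [accepting]
after full input: {1,2,4,6,9}  (accept=1 in)

Answer: ACCEPT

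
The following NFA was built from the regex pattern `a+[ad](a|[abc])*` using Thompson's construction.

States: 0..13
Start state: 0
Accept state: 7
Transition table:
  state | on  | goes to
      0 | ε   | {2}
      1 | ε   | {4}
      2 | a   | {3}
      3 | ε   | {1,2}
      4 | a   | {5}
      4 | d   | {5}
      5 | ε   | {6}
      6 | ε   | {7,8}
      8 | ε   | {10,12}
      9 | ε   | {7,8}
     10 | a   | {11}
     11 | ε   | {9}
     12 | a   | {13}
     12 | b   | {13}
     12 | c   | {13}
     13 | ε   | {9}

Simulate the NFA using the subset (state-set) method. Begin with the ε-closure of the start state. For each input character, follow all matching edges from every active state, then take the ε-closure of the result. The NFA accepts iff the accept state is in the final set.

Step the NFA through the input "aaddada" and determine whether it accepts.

start: ε-closure({0}) = {0,2}
'a' @ 1: {1,2,3,4}
'a' @ 2: {1,2,3,4,5,6,7,8,10,12}  (accept∈set)
'd' @ 3: {5,6,7,8,10,12}  (accept∈set)
'd' @ 4: {}  — dead — no transitions
rest 'ada' ignored (set empty)
final: {}; accept 7 not in set

Answer: REJECT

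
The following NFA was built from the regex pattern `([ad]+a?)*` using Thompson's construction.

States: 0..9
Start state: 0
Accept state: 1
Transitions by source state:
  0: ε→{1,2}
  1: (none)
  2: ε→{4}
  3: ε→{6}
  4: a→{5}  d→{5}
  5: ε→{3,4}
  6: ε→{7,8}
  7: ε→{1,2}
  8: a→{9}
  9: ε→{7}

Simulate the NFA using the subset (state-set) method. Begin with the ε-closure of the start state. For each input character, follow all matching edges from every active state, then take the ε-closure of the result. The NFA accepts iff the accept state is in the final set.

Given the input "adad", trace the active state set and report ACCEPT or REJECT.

initial (ε-close {0}): {0,1,2,4}
'a' @ 1: {1,2,3,4,5,6,7,8}  (accept∈set)
'd' @ 2: {1,2,3,4,5,6,7,8}  (accept∈set)
'a' @ 3: {1,2,3,4,5,6,7,8,9}  (accept∈set)
'd' @ 4: {1,2,3,4,5,6,7,8}  (accept∈set)
final: {1,2,3,4,5,6,7,8}; accept 1 in set

Answer: ACCEPT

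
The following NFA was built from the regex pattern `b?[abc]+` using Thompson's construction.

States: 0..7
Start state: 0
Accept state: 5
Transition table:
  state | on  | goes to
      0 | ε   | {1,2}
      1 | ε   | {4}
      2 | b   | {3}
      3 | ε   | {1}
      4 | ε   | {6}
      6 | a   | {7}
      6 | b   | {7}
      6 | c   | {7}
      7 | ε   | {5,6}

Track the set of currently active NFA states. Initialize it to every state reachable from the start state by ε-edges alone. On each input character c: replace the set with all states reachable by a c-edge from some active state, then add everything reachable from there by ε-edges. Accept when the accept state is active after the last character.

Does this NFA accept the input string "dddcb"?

Answer: REJECT

Steps:
S₀ = ε-closure({0}) = {0,1,2,4,6}
'd' @ 1: {}  — no active states
rest 'ddcb' ignored (set empty)
after full input: {}  (accept=5 not in)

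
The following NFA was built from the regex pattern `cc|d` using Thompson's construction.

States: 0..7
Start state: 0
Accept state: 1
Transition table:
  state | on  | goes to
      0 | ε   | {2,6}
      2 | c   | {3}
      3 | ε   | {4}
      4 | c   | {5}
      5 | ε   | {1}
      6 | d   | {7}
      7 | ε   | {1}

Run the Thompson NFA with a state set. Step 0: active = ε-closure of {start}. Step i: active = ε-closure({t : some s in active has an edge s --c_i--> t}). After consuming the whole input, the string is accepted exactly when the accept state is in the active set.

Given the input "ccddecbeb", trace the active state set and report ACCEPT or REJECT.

Answer: REJECT

Derivation:
S₀ = ε-closure({0}) = {0,2,6}
'c' @ 1: {3,4}
'c' @ 2: {1,5}  [accepting]
'd' @ 3: {}  — state set empty
rest 'decbeb' ignored (set empty)
final: {}; accept 1 not in set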